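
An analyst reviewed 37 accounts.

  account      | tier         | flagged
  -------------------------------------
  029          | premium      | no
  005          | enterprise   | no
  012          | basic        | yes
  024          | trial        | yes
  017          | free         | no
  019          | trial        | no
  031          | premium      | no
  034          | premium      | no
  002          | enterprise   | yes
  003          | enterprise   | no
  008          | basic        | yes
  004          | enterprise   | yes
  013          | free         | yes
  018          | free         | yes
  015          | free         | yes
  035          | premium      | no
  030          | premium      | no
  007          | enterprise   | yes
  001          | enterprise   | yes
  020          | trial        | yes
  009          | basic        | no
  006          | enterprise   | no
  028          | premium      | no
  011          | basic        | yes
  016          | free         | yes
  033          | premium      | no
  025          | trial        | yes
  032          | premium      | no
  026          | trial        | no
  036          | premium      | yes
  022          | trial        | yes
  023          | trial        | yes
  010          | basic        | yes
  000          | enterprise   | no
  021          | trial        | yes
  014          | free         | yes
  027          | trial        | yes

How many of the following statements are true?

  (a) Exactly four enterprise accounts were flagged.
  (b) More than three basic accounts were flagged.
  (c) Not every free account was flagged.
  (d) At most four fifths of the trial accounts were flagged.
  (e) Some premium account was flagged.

(a) enterprise: |A| = 8, |A ∩ B| = 4; needs |A ∩ B| = 4 — true.
(b) basic: |A| = 5, |A ∩ B| = 4; needs |A ∩ B| > 3 — true.
(c) free: |A| = 6, |A ∩ B| = 5; needs A ⊄ B (|A ∖ B| ≥ 1) — true.
(d) trial: |A| = 9, |A ∩ B| = 7; needs |A ∩ B| / |A| ≤ 4/5 — true.
(e) premium: |A| = 9, |A ∩ B| = 1; needs A ∩ B ≠ ∅ (|A ∩ B| ≥ 1) — true.

5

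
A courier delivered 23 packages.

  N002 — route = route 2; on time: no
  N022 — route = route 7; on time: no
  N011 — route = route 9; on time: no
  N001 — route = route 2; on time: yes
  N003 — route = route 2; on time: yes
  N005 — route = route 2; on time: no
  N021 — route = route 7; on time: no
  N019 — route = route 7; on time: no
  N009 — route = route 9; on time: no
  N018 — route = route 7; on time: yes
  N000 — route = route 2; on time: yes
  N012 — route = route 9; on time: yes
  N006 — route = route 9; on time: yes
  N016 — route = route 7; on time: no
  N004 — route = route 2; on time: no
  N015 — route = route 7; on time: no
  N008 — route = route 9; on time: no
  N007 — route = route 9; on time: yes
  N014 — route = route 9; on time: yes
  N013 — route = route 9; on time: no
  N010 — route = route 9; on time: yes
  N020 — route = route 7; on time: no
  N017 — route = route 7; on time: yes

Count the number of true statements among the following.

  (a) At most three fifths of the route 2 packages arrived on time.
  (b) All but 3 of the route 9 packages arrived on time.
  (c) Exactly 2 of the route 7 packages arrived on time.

2

(a) route 2: |A| = 6, |A ∩ B| = 3; needs |A ∩ B| / |A| ≤ 3/5 — true.
(b) route 9: |A| = 9, |A ∩ B| = 5; needs |A ∖ B| = 3 — false.
(c) route 7: |A| = 8, |A ∩ B| = 2; needs |A ∩ B| = 2 — true.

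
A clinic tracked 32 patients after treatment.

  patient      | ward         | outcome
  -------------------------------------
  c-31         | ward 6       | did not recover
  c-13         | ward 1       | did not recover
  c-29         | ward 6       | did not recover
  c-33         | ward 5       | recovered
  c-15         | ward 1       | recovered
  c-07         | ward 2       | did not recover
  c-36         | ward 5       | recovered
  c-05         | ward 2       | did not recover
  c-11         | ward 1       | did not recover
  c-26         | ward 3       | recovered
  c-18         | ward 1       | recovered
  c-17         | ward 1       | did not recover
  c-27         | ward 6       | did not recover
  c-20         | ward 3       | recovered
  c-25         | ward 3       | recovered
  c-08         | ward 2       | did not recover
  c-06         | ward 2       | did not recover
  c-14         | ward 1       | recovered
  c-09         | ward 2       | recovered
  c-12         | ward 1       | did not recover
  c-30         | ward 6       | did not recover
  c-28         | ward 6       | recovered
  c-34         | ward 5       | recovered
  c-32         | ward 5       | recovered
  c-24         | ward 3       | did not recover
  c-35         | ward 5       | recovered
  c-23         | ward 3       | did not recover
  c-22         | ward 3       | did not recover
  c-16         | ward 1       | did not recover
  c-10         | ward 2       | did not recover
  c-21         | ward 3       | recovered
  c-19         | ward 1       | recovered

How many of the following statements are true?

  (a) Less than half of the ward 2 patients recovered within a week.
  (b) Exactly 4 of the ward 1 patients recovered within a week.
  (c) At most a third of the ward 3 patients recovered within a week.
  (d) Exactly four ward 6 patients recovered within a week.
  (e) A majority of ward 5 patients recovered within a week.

3

(a) ward 2: |A| = 6, |A ∩ B| = 1; needs |A ∩ B| < |A ∖ B| — true.
(b) ward 1: |A| = 9, |A ∩ B| = 4; needs |A ∩ B| = 4 — true.
(c) ward 3: |A| = 7, |A ∩ B| = 4; needs |A ∩ B| / |A| ≤ 1/3 — false.
(d) ward 6: |A| = 5, |A ∩ B| = 1; needs |A ∩ B| = 4 — false.
(e) ward 5: |A| = 5, |A ∩ B| = 5; needs |A ∩ B| > |A ∖ B| — true.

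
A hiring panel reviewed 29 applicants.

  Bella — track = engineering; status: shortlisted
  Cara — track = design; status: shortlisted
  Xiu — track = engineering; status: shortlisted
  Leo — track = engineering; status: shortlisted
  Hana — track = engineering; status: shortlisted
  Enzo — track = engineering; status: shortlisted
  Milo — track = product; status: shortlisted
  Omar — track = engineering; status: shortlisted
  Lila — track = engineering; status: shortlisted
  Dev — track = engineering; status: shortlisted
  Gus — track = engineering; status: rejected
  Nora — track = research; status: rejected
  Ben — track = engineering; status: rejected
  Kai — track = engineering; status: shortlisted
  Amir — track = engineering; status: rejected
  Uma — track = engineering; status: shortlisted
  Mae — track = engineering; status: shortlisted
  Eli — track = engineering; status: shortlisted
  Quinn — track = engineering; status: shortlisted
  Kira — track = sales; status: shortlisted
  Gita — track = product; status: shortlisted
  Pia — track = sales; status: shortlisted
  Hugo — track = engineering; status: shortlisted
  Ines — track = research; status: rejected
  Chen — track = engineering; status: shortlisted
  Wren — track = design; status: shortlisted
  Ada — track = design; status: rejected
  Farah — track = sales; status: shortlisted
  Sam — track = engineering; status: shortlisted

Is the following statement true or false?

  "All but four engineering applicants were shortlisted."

False

The determiner here denotes the relation: |A ∖ B| = 4.
|A| = 19, |A ∩ B| = 16, |A ∖ B| = 3.
|A ∖ B| = 3, so the statement is false.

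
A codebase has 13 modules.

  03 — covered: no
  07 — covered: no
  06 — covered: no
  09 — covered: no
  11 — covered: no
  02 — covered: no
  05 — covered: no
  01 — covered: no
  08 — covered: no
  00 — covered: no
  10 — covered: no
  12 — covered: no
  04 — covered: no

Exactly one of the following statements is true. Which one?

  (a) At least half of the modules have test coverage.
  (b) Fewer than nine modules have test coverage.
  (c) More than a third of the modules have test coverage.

|A| = 13, |A ∩ B| = 0, |A ∖ B| = 13.
(a) requires |A ∩ B| ≥ |A ∖ B|: false.
(b) requires |A ∩ B| < 9: true.
(c) requires |A ∩ B| / |A| > 1/3: false.

(b)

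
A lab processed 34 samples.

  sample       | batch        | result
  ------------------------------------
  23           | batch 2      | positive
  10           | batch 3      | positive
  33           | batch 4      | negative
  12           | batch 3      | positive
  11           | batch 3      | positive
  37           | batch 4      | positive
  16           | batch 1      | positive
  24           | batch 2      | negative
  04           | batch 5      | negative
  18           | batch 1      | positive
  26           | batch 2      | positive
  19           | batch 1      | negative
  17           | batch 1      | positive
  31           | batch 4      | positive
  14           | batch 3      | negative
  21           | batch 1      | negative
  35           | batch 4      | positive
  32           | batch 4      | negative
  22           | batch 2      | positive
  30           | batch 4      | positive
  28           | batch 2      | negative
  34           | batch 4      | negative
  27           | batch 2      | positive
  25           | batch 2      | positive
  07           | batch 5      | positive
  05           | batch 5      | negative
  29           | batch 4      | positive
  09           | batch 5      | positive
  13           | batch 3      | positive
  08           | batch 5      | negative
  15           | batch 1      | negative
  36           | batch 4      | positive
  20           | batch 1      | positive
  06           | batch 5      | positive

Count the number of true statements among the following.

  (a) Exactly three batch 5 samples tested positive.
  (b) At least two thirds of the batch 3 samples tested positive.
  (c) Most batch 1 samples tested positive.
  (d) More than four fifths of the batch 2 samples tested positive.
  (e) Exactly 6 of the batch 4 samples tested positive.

4

(a) batch 5: |A| = 6, |A ∩ B| = 3; needs |A ∩ B| = 3 — true.
(b) batch 3: |A| = 5, |A ∩ B| = 4; needs |A ∩ B| / |A| ≥ 2/3 — true.
(c) batch 1: |A| = 7, |A ∩ B| = 4; needs |A ∩ B| > |A ∖ B| — true.
(d) batch 2: |A| = 7, |A ∩ B| = 5; needs |A ∩ B| / |A| > 4/5 — false.
(e) batch 4: |A| = 9, |A ∩ B| = 6; needs |A ∩ B| = 6 — true.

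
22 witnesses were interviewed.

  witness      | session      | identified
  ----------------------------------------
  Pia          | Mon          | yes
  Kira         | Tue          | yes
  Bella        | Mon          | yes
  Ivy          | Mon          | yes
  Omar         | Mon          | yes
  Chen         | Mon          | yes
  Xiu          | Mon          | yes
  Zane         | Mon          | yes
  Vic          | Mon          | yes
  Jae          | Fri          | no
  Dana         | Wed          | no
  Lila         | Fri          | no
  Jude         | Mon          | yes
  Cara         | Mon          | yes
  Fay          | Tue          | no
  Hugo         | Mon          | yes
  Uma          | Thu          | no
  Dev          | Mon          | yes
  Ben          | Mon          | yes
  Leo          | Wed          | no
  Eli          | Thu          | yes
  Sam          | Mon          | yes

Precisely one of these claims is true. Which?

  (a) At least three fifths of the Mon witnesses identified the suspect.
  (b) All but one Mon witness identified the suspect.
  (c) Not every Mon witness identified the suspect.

(a)

|A| = 14, |A ∩ B| = 14, |A ∖ B| = 0.
(a) requires |A ∩ B| / |A| ≥ 3/5: true.
(b) requires |A ∖ B| = 1: false.
(c) requires A ⊄ B (|A ∖ B| ≥ 1): false.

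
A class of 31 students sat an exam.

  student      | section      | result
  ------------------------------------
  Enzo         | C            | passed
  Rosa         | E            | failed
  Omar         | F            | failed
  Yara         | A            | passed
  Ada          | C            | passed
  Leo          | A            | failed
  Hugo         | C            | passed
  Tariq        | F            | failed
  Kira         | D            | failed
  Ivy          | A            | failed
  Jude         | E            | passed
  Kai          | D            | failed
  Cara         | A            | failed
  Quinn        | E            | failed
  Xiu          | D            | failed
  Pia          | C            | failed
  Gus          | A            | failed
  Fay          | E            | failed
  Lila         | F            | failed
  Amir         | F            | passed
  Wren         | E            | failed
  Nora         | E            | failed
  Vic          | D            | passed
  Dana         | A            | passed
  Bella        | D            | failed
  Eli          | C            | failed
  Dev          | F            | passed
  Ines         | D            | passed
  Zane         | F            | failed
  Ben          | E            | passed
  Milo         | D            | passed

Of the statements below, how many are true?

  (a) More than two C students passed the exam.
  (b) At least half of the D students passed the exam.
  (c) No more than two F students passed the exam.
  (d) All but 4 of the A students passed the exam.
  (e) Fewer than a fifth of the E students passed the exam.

(a) C: |A| = 5, |A ∩ B| = 3; needs |A ∩ B| > 2 — true.
(b) D: |A| = 7, |A ∩ B| = 3; needs |A ∩ B| ≥ |A ∖ B| — false.
(c) F: |A| = 6, |A ∩ B| = 2; needs |A ∩ B| ≤ 2 — true.
(d) A: |A| = 6, |A ∩ B| = 2; needs |A ∖ B| = 4 — true.
(e) E: |A| = 7, |A ∩ B| = 2; needs |A ∩ B| / |A| < 1/5 — false.

3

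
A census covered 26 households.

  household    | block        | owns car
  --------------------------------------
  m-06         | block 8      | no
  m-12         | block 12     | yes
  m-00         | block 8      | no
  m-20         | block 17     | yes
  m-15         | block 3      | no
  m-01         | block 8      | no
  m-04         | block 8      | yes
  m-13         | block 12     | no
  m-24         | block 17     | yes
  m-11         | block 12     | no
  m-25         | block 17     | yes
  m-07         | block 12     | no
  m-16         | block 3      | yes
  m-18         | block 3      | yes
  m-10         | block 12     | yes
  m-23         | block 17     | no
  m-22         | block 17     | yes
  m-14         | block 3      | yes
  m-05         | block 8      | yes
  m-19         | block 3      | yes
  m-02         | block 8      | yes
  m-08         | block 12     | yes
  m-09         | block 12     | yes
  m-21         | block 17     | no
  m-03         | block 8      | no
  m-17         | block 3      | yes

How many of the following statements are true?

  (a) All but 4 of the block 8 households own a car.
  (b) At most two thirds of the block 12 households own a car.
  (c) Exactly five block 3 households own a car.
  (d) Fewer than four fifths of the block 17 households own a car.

(a) block 8: |A| = 7, |A ∩ B| = 3; needs |A ∖ B| = 4 — true.
(b) block 12: |A| = 7, |A ∩ B| = 4; needs |A ∩ B| / |A| ≤ 2/3 — true.
(c) block 3: |A| = 6, |A ∩ B| = 5; needs |A ∩ B| = 5 — true.
(d) block 17: |A| = 6, |A ∩ B| = 4; needs |A ∩ B| / |A| < 4/5 — true.

4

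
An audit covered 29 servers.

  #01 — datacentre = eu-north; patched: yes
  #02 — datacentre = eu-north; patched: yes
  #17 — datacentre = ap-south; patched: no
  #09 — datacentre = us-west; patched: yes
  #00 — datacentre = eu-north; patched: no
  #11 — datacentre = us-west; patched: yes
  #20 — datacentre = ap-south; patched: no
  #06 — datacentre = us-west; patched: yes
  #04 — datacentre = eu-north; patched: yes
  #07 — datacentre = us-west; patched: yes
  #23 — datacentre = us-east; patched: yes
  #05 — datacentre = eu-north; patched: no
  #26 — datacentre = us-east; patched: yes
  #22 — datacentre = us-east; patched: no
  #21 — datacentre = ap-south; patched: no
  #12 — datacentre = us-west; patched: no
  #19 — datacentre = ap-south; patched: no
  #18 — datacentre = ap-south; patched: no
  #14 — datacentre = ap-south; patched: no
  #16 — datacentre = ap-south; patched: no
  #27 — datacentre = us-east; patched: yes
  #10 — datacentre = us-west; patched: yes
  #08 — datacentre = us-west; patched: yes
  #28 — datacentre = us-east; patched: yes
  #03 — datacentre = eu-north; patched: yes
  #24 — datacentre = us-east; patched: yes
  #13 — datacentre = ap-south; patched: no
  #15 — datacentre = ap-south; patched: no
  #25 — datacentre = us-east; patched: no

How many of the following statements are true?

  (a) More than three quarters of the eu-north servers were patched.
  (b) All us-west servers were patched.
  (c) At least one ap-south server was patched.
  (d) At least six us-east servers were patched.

(a) eu-north: |A| = 6, |A ∩ B| = 4; needs |A ∩ B| / |A| > 3/4 — false.
(b) us-west: |A| = 7, |A ∩ B| = 6; needs A ⊆ B, i.e. every element of A is in B (|A ∖ B| = 0) — false.
(c) ap-south: |A| = 9, |A ∩ B| = 0; needs A ∩ B ≠ ∅ (|A ∩ B| ≥ 1) — false.
(d) us-east: |A| = 7, |A ∩ B| = 5; needs |A ∩ B| ≥ 6 — false.

0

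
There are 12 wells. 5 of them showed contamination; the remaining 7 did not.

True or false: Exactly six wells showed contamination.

'Exactly six wells showed contamination' holds iff |A ∩ B| = 6.
|A| = 12, |A ∩ B| = 5, |A ∖ B| = 7.
|A ∩ B| = 5, so the statement is false.

False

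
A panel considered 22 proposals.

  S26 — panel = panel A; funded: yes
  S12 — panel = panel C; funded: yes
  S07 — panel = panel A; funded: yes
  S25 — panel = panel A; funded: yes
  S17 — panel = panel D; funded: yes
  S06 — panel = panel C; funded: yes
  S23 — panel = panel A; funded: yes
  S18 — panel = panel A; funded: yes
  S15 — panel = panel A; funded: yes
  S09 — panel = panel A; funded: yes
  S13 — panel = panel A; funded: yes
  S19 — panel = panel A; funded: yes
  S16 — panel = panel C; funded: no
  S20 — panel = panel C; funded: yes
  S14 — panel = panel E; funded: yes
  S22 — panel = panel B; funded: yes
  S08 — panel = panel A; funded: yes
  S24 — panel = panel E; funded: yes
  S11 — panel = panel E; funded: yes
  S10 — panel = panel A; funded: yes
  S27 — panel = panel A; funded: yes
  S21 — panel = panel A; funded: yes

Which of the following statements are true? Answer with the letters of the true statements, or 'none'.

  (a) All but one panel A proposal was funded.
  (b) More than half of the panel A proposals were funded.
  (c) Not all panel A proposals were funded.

|A| = 13, |A ∩ B| = 13, |A ∖ B| = 0.
(a) |A ∖ B| = 1: fails.
(b) |A ∩ B| > |A ∖ B|: holds.
(c) A ⊄ B (|A ∖ B| ≥ 1): fails.

(b)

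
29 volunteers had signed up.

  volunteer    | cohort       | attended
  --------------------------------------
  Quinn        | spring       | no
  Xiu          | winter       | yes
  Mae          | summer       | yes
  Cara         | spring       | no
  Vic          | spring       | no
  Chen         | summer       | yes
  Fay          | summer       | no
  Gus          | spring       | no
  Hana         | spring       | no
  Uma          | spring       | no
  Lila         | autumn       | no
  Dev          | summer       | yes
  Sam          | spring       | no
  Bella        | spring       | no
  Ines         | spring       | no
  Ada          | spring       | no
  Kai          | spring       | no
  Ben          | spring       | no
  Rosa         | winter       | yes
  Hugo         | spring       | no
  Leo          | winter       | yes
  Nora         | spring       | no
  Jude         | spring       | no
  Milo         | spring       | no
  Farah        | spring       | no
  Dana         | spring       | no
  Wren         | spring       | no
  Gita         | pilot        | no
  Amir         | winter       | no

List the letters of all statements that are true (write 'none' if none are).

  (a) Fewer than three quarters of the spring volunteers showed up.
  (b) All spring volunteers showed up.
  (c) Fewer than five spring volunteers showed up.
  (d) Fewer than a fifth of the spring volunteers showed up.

|A| = 19, |A ∩ B| = 0, |A ∖ B| = 19.
(a) |A ∩ B| / |A| < 3/4: holds.
(b) A ⊆ B, i.e. every element of A is in B (|A ∖ B| = 0): fails.
(c) |A ∩ B| < 5: holds.
(d) |A ∩ B| / |A| < 1/5: holds.

(a), (c), (d)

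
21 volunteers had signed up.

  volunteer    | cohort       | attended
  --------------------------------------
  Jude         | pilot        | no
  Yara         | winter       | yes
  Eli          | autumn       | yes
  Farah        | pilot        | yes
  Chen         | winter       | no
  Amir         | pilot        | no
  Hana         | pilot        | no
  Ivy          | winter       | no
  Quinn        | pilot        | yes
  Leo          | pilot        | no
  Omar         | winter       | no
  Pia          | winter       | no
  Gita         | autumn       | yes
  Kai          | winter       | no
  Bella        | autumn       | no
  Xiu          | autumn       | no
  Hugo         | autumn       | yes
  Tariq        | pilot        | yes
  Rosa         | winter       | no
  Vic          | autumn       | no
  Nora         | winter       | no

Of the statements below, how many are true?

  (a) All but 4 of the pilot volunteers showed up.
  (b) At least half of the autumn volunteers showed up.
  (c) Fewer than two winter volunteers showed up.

3

(a) pilot: |A| = 7, |A ∩ B| = 3; needs |A ∖ B| = 4 — true.
(b) autumn: |A| = 6, |A ∩ B| = 3; needs |A ∩ B| ≥ |A ∖ B| — true.
(c) winter: |A| = 8, |A ∩ B| = 1; needs |A ∩ B| < 2 — true.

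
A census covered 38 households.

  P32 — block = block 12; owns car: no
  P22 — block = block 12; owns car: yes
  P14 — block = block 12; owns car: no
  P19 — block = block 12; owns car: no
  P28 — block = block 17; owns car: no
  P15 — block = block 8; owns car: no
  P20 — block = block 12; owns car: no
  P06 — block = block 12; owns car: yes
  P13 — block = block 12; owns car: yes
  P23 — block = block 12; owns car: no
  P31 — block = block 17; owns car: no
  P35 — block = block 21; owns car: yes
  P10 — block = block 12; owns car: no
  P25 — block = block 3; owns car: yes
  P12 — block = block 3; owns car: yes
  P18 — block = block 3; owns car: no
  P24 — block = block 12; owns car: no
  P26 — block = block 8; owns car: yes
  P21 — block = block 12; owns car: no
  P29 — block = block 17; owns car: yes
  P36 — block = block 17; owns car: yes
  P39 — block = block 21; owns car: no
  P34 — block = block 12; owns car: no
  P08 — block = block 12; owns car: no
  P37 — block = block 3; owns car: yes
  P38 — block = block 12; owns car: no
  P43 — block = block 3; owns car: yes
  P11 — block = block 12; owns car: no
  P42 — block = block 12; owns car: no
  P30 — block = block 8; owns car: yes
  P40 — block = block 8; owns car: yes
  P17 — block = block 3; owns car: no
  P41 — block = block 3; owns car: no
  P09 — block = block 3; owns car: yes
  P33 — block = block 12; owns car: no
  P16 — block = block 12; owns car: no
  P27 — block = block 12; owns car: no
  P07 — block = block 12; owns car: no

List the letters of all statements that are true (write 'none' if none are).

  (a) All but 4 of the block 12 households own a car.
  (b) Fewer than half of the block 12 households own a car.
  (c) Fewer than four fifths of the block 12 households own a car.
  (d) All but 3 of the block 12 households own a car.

(b), (c)

|A| = 20, |A ∩ B| = 3, |A ∖ B| = 17.
(a) |A ∖ B| = 4: fails.
(b) |A ∩ B| < |A ∖ B|: holds.
(c) |A ∩ B| / |A| < 4/5: holds.
(d) |A ∖ B| = 3: fails.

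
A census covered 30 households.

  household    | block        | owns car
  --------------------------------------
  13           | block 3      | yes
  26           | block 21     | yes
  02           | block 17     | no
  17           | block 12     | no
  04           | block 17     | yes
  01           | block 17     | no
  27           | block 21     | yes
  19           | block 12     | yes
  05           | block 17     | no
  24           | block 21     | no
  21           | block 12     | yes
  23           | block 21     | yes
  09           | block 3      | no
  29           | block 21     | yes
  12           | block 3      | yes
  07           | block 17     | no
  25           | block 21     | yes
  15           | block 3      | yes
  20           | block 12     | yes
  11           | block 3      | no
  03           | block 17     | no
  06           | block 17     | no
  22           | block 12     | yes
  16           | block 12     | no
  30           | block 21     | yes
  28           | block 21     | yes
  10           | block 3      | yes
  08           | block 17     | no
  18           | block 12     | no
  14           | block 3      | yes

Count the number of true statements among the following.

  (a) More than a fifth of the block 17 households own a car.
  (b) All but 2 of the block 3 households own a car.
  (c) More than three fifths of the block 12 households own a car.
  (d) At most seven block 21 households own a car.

(a) block 17: |A| = 8, |A ∩ B| = 1; needs |A ∩ B| / |A| > 1/5 — false.
(b) block 3: |A| = 7, |A ∩ B| = 5; needs |A ∖ B| = 2 — true.
(c) block 12: |A| = 7, |A ∩ B| = 4; needs |A ∩ B| / |A| > 3/5 — false.
(d) block 21: |A| = 8, |A ∩ B| = 7; needs |A ∩ B| ≤ 7 — true.

2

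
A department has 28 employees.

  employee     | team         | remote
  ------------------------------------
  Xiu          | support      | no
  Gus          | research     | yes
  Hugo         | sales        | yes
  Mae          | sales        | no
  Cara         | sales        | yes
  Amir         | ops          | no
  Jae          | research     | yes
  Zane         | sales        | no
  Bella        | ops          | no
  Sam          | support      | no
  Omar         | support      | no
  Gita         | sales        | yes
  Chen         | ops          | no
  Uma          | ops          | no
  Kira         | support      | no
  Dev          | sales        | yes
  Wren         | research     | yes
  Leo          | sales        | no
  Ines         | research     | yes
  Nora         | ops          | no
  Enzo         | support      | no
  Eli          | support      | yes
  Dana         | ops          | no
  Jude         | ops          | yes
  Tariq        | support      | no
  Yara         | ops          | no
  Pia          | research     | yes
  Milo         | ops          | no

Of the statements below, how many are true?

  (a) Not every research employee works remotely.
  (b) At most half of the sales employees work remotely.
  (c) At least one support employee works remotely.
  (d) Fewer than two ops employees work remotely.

2

(a) research: |A| = 5, |A ∩ B| = 5; needs A ⊄ B (|A ∖ B| ≥ 1) — false.
(b) sales: |A| = 7, |A ∩ B| = 4; needs |A ∩ B| ≤ |A ∖ B| — false.
(c) support: |A| = 7, |A ∩ B| = 1; needs A ∩ B ≠ ∅ (|A ∩ B| ≥ 1) — true.
(d) ops: |A| = 9, |A ∩ B| = 1; needs |A ∩ B| < 2 — true.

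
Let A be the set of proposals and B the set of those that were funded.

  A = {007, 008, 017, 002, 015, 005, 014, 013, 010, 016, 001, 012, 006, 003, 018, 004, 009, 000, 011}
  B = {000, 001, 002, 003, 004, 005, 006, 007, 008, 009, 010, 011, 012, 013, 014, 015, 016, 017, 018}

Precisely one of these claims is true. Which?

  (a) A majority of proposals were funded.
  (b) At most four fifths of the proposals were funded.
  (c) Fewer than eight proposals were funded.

(a)

|A| = 19, |A ∩ B| = 19, |A ∖ B| = 0.
(a) requires |A ∩ B| > |A ∖ B|: true.
(b) requires |A ∩ B| / |A| ≤ 4/5: false.
(c) requires |A ∩ B| < 8: false.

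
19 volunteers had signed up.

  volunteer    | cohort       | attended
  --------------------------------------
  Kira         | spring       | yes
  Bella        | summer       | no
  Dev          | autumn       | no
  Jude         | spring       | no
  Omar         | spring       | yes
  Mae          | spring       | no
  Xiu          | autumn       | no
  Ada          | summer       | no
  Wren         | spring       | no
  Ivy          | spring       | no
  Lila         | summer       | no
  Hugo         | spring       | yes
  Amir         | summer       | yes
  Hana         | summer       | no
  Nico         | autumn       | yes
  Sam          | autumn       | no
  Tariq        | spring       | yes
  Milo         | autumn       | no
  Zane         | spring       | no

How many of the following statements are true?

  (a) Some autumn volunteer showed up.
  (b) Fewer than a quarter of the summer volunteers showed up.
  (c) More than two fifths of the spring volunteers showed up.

(a) autumn: |A| = 5, |A ∩ B| = 1; needs A ∩ B ≠ ∅ (|A ∩ B| ≥ 1) — true.
(b) summer: |A| = 5, |A ∩ B| = 1; needs |A ∩ B| / |A| < 1/4 — true.
(c) spring: |A| = 9, |A ∩ B| = 4; needs |A ∩ B| / |A| > 2/5 — true.

3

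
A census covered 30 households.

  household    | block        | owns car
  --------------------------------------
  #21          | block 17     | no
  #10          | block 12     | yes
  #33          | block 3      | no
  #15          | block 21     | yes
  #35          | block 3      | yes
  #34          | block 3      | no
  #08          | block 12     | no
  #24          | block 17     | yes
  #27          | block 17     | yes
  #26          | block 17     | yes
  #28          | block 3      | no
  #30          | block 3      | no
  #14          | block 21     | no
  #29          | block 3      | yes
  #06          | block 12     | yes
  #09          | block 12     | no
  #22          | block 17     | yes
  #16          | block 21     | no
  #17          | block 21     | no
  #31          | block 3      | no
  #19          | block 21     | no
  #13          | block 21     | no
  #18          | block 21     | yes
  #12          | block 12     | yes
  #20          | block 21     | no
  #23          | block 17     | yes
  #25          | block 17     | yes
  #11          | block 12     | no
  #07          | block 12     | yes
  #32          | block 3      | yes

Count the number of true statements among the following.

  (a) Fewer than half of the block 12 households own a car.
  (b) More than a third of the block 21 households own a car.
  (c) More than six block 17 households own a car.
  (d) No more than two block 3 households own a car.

(a) block 12: |A| = 7, |A ∩ B| = 4; needs |A ∩ B| < |A ∖ B| — false.
(b) block 21: |A| = 8, |A ∩ B| = 2; needs |A ∩ B| / |A| > 1/3 — false.
(c) block 17: |A| = 7, |A ∩ B| = 6; needs |A ∩ B| > 6 — false.
(d) block 3: |A| = 8, |A ∩ B| = 3; needs |A ∩ B| ≤ 2 — false.

0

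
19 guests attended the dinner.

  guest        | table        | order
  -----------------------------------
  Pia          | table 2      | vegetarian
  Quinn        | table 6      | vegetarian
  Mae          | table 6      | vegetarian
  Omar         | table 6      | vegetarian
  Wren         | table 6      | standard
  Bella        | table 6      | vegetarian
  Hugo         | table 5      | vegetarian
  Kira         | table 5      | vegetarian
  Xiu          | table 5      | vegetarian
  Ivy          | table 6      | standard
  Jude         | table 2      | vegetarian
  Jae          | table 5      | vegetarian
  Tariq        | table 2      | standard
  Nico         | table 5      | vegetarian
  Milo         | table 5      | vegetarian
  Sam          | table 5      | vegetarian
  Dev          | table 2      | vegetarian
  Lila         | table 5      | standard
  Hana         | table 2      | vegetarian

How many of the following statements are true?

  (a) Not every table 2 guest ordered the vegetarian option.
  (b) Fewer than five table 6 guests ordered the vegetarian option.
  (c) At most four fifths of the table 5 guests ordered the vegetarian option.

(a) table 2: |A| = 5, |A ∩ B| = 4; needs A ⊄ B (|A ∖ B| ≥ 1) — true.
(b) table 6: |A| = 6, |A ∩ B| = 4; needs |A ∩ B| < 5 — true.
(c) table 5: |A| = 8, |A ∩ B| = 7; needs |A ∩ B| / |A| ≤ 4/5 — false.

2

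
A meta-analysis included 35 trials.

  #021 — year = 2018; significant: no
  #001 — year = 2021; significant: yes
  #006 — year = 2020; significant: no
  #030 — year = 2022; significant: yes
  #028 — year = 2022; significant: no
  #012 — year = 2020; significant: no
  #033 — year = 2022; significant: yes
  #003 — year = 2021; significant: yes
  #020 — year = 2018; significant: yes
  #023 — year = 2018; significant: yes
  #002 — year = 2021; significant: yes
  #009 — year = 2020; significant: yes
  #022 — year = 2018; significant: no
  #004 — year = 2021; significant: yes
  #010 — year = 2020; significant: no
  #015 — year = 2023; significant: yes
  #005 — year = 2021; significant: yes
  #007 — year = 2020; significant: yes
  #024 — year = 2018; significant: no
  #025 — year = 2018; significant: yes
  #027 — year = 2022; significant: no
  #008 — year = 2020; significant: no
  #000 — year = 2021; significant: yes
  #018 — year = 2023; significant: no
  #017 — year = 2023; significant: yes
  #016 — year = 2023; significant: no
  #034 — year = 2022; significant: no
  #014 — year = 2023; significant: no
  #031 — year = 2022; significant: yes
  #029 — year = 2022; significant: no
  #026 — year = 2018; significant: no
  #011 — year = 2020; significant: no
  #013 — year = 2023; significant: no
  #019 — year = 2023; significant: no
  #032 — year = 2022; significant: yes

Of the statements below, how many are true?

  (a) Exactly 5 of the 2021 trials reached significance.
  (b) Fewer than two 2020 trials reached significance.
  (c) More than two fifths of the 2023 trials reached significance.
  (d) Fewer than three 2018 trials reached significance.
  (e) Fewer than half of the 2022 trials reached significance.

(a) 2021: |A| = 6, |A ∩ B| = 6; needs |A ∩ B| = 5 — false.
(b) 2020: |A| = 7, |A ∩ B| = 2; needs |A ∩ B| < 2 — false.
(c) 2023: |A| = 7, |A ∩ B| = 2; needs |A ∩ B| / |A| > 2/5 — false.
(d) 2018: |A| = 7, |A ∩ B| = 3; needs |A ∩ B| < 3 — false.
(e) 2022: |A| = 8, |A ∩ B| = 4; needs |A ∩ B| < |A ∖ B| — false.

0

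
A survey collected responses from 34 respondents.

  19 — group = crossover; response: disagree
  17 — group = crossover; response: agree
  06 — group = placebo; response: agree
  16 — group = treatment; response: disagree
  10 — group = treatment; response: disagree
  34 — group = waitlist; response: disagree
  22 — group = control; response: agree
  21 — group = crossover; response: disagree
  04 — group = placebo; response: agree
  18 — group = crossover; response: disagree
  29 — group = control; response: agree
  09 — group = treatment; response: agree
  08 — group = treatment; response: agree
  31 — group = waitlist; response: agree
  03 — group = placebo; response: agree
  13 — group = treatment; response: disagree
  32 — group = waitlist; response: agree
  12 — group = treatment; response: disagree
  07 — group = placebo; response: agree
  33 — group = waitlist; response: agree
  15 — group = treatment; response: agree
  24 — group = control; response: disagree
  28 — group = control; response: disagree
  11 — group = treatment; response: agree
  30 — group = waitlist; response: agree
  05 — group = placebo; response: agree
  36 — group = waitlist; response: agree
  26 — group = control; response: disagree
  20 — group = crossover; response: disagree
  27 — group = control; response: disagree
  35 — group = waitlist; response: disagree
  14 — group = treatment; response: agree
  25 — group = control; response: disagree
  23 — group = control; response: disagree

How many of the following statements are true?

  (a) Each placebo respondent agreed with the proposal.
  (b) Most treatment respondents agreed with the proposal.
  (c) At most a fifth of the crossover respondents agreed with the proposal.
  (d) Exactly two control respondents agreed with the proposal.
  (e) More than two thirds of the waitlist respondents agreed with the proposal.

5

(a) placebo: |A| = 5, |A ∩ B| = 5; needs A ⊆ B, i.e. every element of A is in B (|A ∖ B| = 0) — true.
(b) treatment: |A| = 9, |A ∩ B| = 5; needs |A ∩ B| > |A ∖ B| — true.
(c) crossover: |A| = 5, |A ∩ B| = 1; needs |A ∩ B| / |A| ≤ 1/5 — true.
(d) control: |A| = 8, |A ∩ B| = 2; needs |A ∩ B| = 2 — true.
(e) waitlist: |A| = 7, |A ∩ B| = 5; needs |A ∩ B| / |A| > 2/3 — true.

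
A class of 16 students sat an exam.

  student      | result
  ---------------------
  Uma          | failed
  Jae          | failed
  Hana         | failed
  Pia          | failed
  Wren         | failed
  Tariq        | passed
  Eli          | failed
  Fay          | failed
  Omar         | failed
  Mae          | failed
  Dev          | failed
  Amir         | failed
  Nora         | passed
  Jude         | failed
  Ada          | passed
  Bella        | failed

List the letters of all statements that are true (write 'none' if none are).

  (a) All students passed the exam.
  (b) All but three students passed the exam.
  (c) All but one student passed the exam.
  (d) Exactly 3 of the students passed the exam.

(d)

|A| = 16, |A ∩ B| = 3, |A ∖ B| = 13.
(a) A ⊆ B, i.e. every element of A is in B (|A ∖ B| = 0): fails.
(b) |A ∖ B| = 3: fails.
(c) |A ∖ B| = 1: fails.
(d) |A ∩ B| = 3: holds.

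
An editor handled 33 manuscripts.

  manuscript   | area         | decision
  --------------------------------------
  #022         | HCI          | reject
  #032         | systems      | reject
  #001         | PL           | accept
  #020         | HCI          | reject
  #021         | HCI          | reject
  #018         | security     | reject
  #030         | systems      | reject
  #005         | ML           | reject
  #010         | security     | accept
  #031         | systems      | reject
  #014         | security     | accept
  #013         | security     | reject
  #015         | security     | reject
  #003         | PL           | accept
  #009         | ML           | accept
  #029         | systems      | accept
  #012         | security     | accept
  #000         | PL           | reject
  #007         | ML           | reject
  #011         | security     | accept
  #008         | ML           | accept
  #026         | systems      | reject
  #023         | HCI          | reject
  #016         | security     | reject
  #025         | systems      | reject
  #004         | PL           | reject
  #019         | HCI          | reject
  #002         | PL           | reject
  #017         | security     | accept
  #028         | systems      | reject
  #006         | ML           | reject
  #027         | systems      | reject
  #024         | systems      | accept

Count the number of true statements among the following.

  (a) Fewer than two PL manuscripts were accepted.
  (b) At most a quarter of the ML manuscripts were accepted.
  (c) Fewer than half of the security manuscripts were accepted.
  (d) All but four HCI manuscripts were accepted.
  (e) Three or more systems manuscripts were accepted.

0

(a) PL: |A| = 5, |A ∩ B| = 2; needs |A ∩ B| < 2 — false.
(b) ML: |A| = 5, |A ∩ B| = 2; needs |A ∩ B| / |A| ≤ 1/4 — false.
(c) security: |A| = 9, |A ∩ B| = 5; needs |A ∩ B| < |A ∖ B| — false.
(d) HCI: |A| = 5, |A ∩ B| = 0; needs |A ∖ B| = 4 — false.
(e) systems: |A| = 9, |A ∩ B| = 2; needs |A ∩ B| ≥ 3 — false.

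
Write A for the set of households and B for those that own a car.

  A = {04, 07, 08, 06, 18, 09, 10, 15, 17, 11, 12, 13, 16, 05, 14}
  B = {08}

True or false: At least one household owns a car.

True

Truth condition: A ∩ B ≠ ∅ (|A ∩ B| ≥ 1).
|A| = 15, |A ∩ B| = 1, |A ∖ B| = 14.
So the statement is true.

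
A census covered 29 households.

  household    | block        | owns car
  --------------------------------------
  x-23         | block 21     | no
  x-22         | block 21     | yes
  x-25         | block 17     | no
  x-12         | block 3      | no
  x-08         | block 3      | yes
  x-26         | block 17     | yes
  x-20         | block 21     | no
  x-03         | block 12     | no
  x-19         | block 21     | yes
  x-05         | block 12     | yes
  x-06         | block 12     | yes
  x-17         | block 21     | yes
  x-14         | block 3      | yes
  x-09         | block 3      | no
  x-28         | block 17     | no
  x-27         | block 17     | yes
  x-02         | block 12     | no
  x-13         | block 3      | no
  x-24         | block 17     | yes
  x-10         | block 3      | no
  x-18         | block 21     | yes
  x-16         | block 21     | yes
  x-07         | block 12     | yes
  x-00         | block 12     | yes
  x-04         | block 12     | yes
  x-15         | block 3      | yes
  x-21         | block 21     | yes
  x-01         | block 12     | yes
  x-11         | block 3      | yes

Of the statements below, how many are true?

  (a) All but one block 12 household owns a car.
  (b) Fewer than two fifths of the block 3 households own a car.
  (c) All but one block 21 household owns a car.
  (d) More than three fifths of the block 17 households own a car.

(a) block 12: |A| = 8, |A ∩ B| = 6; needs |A ∖ B| = 1 — false.
(b) block 3: |A| = 8, |A ∩ B| = 4; needs |A ∩ B| / |A| < 2/5 — false.
(c) block 21: |A| = 8, |A ∩ B| = 6; needs |A ∖ B| = 1 — false.
(d) block 17: |A| = 5, |A ∩ B| = 3; needs |A ∩ B| / |A| > 3/5 — false.

0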